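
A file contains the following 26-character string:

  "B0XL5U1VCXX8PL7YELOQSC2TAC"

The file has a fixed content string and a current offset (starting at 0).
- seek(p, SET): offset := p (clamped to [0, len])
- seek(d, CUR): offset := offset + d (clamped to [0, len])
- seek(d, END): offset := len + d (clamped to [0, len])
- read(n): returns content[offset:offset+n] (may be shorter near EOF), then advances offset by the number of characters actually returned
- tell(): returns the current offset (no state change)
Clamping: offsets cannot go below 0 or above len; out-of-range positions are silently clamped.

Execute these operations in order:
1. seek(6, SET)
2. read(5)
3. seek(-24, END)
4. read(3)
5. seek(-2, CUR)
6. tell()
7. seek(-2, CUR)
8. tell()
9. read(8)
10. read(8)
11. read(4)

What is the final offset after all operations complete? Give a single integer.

After 1 (seek(6, SET)): offset=6
After 2 (read(5)): returned '1VCXX', offset=11
After 3 (seek(-24, END)): offset=2
After 4 (read(3)): returned 'XL5', offset=5
After 5 (seek(-2, CUR)): offset=3
After 6 (tell()): offset=3
After 7 (seek(-2, CUR)): offset=1
After 8 (tell()): offset=1
After 9 (read(8)): returned '0XL5U1VC', offset=9
After 10 (read(8)): returned 'XX8PL7YE', offset=17
After 11 (read(4)): returned 'LOQS', offset=21

Answer: 21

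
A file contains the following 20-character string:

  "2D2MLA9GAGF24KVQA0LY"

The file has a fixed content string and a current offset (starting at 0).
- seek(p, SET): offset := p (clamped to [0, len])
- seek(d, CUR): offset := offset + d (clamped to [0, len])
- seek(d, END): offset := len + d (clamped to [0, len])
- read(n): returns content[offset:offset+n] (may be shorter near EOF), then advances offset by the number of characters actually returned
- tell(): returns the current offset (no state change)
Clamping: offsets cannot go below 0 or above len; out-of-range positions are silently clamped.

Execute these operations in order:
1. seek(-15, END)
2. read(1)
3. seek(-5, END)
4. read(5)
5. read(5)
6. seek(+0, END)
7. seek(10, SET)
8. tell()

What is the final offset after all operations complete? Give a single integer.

After 1 (seek(-15, END)): offset=5
After 2 (read(1)): returned 'A', offset=6
After 3 (seek(-5, END)): offset=15
After 4 (read(5)): returned 'QA0LY', offset=20
After 5 (read(5)): returned '', offset=20
After 6 (seek(+0, END)): offset=20
After 7 (seek(10, SET)): offset=10
After 8 (tell()): offset=10

Answer: 10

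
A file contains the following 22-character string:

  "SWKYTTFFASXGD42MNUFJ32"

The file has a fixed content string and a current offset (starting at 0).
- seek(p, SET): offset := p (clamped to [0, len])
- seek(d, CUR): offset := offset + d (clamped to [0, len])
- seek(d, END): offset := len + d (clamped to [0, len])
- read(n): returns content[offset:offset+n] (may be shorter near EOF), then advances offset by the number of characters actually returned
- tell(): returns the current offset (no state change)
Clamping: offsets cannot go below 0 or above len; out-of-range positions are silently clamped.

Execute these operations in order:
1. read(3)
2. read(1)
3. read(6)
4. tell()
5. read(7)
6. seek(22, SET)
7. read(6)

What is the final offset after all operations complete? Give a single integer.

After 1 (read(3)): returned 'SWK', offset=3
After 2 (read(1)): returned 'Y', offset=4
After 3 (read(6)): returned 'TTFFAS', offset=10
After 4 (tell()): offset=10
After 5 (read(7)): returned 'XGD42MN', offset=17
After 6 (seek(22, SET)): offset=22
After 7 (read(6)): returned '', offset=22

Answer: 22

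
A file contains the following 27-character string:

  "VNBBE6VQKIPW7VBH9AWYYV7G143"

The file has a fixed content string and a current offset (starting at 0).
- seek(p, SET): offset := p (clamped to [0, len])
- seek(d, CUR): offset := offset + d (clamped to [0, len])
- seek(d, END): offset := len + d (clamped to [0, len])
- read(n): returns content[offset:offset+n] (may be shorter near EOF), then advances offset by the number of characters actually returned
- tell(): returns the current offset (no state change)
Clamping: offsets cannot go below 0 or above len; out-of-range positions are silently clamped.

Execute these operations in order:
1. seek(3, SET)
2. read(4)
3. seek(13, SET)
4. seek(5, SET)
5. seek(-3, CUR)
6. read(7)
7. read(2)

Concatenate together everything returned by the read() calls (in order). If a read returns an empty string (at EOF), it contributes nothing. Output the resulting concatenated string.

After 1 (seek(3, SET)): offset=3
After 2 (read(4)): returned 'BE6V', offset=7
After 3 (seek(13, SET)): offset=13
After 4 (seek(5, SET)): offset=5
After 5 (seek(-3, CUR)): offset=2
After 6 (read(7)): returned 'BBE6VQK', offset=9
After 7 (read(2)): returned 'IP', offset=11

Answer: BE6VBBE6VQKIP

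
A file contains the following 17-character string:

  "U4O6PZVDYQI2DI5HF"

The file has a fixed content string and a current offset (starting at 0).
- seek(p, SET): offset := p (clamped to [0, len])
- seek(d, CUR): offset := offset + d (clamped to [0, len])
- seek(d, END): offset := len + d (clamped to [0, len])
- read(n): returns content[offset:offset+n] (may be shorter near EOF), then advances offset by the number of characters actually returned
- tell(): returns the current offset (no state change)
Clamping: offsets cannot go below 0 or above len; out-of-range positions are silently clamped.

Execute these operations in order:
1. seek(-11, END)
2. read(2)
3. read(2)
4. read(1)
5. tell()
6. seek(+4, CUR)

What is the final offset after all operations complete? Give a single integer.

After 1 (seek(-11, END)): offset=6
After 2 (read(2)): returned 'VD', offset=8
After 3 (read(2)): returned 'YQ', offset=10
After 4 (read(1)): returned 'I', offset=11
After 5 (tell()): offset=11
After 6 (seek(+4, CUR)): offset=15

Answer: 15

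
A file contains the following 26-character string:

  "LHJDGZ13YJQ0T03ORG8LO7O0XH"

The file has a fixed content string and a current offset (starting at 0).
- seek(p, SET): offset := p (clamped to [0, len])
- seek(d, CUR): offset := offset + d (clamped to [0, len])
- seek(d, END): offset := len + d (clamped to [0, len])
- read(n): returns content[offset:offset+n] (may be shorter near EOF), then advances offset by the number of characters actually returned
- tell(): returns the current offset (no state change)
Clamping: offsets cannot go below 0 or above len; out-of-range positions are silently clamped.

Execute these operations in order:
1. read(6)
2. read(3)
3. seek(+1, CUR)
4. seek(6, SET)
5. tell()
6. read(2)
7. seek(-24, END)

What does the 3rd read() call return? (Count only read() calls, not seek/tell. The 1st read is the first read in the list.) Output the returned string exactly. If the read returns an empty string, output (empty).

Answer: 13

Derivation:
After 1 (read(6)): returned 'LHJDGZ', offset=6
After 2 (read(3)): returned '13Y', offset=9
After 3 (seek(+1, CUR)): offset=10
After 4 (seek(6, SET)): offset=6
After 5 (tell()): offset=6
After 6 (read(2)): returned '13', offset=8
After 7 (seek(-24, END)): offset=2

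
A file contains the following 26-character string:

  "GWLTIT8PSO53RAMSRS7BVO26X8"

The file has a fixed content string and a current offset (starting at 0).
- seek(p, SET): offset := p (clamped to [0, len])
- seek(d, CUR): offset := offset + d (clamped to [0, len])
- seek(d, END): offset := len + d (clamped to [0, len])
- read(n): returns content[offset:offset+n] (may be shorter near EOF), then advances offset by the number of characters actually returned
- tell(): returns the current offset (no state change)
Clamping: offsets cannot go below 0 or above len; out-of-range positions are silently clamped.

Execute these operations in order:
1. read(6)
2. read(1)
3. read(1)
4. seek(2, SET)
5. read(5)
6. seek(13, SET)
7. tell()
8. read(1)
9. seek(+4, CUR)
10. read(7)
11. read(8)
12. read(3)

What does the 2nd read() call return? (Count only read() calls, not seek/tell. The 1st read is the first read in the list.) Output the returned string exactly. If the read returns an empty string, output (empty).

Answer: 8

Derivation:
After 1 (read(6)): returned 'GWLTIT', offset=6
After 2 (read(1)): returned '8', offset=7
After 3 (read(1)): returned 'P', offset=8
After 4 (seek(2, SET)): offset=2
After 5 (read(5)): returned 'LTIT8', offset=7
After 6 (seek(13, SET)): offset=13
After 7 (tell()): offset=13
After 8 (read(1)): returned 'A', offset=14
After 9 (seek(+4, CUR)): offset=18
After 10 (read(7)): returned '7BVO26X', offset=25
After 11 (read(8)): returned '8', offset=26
After 12 (read(3)): returned '', offset=26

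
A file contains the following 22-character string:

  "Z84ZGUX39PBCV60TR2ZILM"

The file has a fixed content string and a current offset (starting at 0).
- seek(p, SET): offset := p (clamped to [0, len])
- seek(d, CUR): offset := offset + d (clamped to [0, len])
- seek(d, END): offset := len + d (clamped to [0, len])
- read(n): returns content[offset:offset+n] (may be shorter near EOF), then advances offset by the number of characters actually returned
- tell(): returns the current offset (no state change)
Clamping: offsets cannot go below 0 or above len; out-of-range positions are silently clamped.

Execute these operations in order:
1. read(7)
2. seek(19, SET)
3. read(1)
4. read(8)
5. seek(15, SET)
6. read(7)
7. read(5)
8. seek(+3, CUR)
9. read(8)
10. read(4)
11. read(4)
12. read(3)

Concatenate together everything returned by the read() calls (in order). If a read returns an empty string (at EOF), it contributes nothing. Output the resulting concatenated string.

Answer: Z84ZGUXILMTR2ZILM

Derivation:
After 1 (read(7)): returned 'Z84ZGUX', offset=7
After 2 (seek(19, SET)): offset=19
After 3 (read(1)): returned 'I', offset=20
After 4 (read(8)): returned 'LM', offset=22
After 5 (seek(15, SET)): offset=15
After 6 (read(7)): returned 'TR2ZILM', offset=22
After 7 (read(5)): returned '', offset=22
After 8 (seek(+3, CUR)): offset=22
After 9 (read(8)): returned '', offset=22
After 10 (read(4)): returned '', offset=22
After 11 (read(4)): returned '', offset=22
After 12 (read(3)): returned '', offset=22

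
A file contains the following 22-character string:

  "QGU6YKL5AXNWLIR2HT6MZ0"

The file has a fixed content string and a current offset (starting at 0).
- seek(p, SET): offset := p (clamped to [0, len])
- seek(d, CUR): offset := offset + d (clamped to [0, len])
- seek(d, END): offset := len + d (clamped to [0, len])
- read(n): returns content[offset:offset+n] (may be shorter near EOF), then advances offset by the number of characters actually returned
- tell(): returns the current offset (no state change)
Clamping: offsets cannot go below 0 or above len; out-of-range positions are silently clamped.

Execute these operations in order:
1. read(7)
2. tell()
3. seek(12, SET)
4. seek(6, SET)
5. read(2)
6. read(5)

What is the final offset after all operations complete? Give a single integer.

After 1 (read(7)): returned 'QGU6YKL', offset=7
After 2 (tell()): offset=7
After 3 (seek(12, SET)): offset=12
After 4 (seek(6, SET)): offset=6
After 5 (read(2)): returned 'L5', offset=8
After 6 (read(5)): returned 'AXNWL', offset=13

Answer: 13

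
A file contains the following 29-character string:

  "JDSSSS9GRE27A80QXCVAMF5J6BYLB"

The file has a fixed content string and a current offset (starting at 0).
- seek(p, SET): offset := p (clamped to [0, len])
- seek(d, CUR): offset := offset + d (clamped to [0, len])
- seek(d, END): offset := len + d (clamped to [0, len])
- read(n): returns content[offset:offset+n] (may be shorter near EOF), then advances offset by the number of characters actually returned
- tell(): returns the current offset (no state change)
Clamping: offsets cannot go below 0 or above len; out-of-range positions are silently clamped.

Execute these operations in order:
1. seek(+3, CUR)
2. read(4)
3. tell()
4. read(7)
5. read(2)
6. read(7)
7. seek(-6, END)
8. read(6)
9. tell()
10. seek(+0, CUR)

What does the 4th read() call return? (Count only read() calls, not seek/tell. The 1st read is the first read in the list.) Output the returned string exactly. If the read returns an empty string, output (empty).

Answer: XCVAMF5

Derivation:
After 1 (seek(+3, CUR)): offset=3
After 2 (read(4)): returned 'SSS9', offset=7
After 3 (tell()): offset=7
After 4 (read(7)): returned 'GRE27A8', offset=14
After 5 (read(2)): returned '0Q', offset=16
After 6 (read(7)): returned 'XCVAMF5', offset=23
After 7 (seek(-6, END)): offset=23
After 8 (read(6)): returned 'J6BYLB', offset=29
After 9 (tell()): offset=29
After 10 (seek(+0, CUR)): offset=29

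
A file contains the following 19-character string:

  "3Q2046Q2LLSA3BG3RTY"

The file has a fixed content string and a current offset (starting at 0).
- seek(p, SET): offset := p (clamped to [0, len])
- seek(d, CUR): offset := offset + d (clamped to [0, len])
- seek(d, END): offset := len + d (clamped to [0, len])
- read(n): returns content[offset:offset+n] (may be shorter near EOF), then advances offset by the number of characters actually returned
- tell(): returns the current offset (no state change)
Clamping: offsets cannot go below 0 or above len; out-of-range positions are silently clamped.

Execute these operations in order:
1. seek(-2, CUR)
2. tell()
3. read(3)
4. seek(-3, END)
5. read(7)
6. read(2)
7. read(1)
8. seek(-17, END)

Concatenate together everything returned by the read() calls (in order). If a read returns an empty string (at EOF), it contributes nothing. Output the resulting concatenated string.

Answer: 3Q2RTY

Derivation:
After 1 (seek(-2, CUR)): offset=0
After 2 (tell()): offset=0
After 3 (read(3)): returned '3Q2', offset=3
After 4 (seek(-3, END)): offset=16
After 5 (read(7)): returned 'RTY', offset=19
After 6 (read(2)): returned '', offset=19
After 7 (read(1)): returned '', offset=19
After 8 (seek(-17, END)): offset=2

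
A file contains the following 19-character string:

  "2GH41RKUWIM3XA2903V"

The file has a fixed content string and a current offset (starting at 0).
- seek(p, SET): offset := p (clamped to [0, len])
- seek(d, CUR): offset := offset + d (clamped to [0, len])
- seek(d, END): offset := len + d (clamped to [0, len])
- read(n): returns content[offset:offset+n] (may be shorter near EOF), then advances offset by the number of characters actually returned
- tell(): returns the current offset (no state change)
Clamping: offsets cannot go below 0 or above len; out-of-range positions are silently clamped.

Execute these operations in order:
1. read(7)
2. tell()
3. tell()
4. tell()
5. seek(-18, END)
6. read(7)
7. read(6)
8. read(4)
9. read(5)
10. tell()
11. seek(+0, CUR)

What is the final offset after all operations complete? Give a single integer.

Answer: 19

Derivation:
After 1 (read(7)): returned '2GH41RK', offset=7
After 2 (tell()): offset=7
After 3 (tell()): offset=7
After 4 (tell()): offset=7
After 5 (seek(-18, END)): offset=1
After 6 (read(7)): returned 'GH41RKU', offset=8
After 7 (read(6)): returned 'WIM3XA', offset=14
After 8 (read(4)): returned '2903', offset=18
After 9 (read(5)): returned 'V', offset=19
After 10 (tell()): offset=19
After 11 (seek(+0, CUR)): offset=19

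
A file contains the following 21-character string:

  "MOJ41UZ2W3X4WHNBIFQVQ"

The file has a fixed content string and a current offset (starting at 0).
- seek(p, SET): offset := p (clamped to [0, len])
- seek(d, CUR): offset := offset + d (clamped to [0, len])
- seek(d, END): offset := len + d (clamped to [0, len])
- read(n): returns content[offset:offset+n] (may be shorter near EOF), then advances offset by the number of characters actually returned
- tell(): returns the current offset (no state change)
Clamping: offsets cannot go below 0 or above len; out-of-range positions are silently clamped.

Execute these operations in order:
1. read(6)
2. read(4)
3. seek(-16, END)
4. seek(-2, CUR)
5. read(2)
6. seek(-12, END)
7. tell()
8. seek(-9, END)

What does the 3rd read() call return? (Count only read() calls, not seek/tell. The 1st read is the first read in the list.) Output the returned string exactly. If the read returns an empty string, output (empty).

Answer: 41

Derivation:
After 1 (read(6)): returned 'MOJ41U', offset=6
After 2 (read(4)): returned 'Z2W3', offset=10
After 3 (seek(-16, END)): offset=5
After 4 (seek(-2, CUR)): offset=3
After 5 (read(2)): returned '41', offset=5
After 6 (seek(-12, END)): offset=9
After 7 (tell()): offset=9
After 8 (seek(-9, END)): offset=12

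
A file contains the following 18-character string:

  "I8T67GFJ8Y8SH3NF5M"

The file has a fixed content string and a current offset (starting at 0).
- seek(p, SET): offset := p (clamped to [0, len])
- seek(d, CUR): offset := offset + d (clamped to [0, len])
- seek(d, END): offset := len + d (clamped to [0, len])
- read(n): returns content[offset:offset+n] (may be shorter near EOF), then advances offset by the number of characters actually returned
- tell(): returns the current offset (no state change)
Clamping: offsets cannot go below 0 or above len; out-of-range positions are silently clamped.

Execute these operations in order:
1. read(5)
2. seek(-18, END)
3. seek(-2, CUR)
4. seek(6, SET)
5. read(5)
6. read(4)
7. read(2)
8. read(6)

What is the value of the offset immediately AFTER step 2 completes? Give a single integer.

After 1 (read(5)): returned 'I8T67', offset=5
After 2 (seek(-18, END)): offset=0

Answer: 0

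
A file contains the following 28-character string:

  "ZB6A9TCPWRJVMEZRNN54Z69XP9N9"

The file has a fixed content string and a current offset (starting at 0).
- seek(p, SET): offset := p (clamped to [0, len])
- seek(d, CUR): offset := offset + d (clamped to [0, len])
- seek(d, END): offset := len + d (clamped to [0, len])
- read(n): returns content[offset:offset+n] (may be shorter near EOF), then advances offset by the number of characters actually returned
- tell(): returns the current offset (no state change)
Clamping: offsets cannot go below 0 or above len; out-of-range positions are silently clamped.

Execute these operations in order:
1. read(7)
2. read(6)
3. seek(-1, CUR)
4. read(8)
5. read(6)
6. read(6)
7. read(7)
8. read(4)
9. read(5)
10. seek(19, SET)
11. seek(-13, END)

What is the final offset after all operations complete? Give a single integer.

After 1 (read(7)): returned 'ZB6A9TC', offset=7
After 2 (read(6)): returned 'PWRJVM', offset=13
After 3 (seek(-1, CUR)): offset=12
After 4 (read(8)): returned 'MEZRNN54', offset=20
After 5 (read(6)): returned 'Z69XP9', offset=26
After 6 (read(6)): returned 'N9', offset=28
After 7 (read(7)): returned '', offset=28
After 8 (read(4)): returned '', offset=28
After 9 (read(5)): returned '', offset=28
After 10 (seek(19, SET)): offset=19
After 11 (seek(-13, END)): offset=15

Answer: 15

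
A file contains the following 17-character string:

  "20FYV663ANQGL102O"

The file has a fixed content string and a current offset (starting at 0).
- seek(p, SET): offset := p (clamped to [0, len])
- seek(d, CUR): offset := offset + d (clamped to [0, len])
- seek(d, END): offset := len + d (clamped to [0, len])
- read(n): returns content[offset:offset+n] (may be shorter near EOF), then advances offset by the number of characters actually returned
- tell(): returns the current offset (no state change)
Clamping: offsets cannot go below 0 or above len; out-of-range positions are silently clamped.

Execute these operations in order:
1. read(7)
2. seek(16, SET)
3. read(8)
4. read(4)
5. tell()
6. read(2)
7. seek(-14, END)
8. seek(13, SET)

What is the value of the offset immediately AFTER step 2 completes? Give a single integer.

Answer: 16

Derivation:
After 1 (read(7)): returned '20FYV66', offset=7
After 2 (seek(16, SET)): offset=16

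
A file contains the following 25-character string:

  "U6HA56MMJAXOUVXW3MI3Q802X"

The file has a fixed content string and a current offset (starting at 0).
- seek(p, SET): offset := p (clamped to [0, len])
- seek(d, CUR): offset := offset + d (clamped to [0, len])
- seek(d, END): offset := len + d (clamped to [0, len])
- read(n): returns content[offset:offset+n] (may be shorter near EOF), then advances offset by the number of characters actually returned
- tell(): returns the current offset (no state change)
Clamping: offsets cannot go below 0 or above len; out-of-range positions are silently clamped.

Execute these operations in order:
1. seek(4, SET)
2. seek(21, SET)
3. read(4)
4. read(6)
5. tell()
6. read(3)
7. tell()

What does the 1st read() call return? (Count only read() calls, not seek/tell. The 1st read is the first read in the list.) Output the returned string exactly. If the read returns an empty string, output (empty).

After 1 (seek(4, SET)): offset=4
After 2 (seek(21, SET)): offset=21
After 3 (read(4)): returned '802X', offset=25
After 4 (read(6)): returned '', offset=25
After 5 (tell()): offset=25
After 6 (read(3)): returned '', offset=25
After 7 (tell()): offset=25

Answer: 802X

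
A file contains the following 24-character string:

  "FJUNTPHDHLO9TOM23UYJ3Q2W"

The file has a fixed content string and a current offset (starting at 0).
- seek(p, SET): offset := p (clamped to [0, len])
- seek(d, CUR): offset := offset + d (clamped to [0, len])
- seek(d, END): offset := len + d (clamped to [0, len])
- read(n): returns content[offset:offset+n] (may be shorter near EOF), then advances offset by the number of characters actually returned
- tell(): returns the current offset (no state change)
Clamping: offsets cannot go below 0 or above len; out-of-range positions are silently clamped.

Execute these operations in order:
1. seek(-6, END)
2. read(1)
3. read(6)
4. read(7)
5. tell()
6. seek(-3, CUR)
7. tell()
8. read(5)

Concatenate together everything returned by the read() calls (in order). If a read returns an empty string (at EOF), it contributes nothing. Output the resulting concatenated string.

Answer: YJ3Q2WQ2W

Derivation:
After 1 (seek(-6, END)): offset=18
After 2 (read(1)): returned 'Y', offset=19
After 3 (read(6)): returned 'J3Q2W', offset=24
After 4 (read(7)): returned '', offset=24
After 5 (tell()): offset=24
After 6 (seek(-3, CUR)): offset=21
After 7 (tell()): offset=21
After 8 (read(5)): returned 'Q2W', offset=24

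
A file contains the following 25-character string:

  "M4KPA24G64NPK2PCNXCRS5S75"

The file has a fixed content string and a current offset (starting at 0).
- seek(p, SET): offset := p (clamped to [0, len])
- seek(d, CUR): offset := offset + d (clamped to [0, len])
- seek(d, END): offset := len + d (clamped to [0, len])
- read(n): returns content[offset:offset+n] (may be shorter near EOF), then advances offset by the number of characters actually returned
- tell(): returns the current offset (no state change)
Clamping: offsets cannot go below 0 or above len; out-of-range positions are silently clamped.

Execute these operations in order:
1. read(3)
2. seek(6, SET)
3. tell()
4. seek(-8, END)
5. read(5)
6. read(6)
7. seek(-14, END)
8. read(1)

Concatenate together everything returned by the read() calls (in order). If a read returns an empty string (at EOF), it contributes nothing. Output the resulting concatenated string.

After 1 (read(3)): returned 'M4K', offset=3
After 2 (seek(6, SET)): offset=6
After 3 (tell()): offset=6
After 4 (seek(-8, END)): offset=17
After 5 (read(5)): returned 'XCRS5', offset=22
After 6 (read(6)): returned 'S75', offset=25
After 7 (seek(-14, END)): offset=11
After 8 (read(1)): returned 'P', offset=12

Answer: M4KXCRS5S75P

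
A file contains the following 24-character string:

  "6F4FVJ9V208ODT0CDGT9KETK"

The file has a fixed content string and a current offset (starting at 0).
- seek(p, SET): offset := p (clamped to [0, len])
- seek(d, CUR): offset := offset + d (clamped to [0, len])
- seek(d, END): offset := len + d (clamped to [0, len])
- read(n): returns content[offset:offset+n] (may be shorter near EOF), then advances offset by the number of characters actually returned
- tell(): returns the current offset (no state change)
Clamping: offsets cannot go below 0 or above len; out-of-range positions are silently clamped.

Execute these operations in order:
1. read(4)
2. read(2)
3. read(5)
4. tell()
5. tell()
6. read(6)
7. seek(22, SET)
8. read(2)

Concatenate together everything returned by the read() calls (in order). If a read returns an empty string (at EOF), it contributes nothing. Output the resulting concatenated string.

After 1 (read(4)): returned '6F4F', offset=4
After 2 (read(2)): returned 'VJ', offset=6
After 3 (read(5)): returned '9V208', offset=11
After 4 (tell()): offset=11
After 5 (tell()): offset=11
After 6 (read(6)): returned 'ODT0CD', offset=17
After 7 (seek(22, SET)): offset=22
After 8 (read(2)): returned 'TK', offset=24

Answer: 6F4FVJ9V208ODT0CDTK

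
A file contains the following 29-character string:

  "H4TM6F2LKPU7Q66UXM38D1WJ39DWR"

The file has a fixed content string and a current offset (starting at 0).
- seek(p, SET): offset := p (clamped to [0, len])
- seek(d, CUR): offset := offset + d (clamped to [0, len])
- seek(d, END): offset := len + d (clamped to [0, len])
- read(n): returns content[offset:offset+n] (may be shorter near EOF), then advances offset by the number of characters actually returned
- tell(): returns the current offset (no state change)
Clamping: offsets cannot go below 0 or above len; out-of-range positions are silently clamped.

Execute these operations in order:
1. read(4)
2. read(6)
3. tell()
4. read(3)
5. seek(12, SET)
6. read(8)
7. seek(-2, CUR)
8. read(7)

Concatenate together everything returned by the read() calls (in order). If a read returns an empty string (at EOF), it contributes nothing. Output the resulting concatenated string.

After 1 (read(4)): returned 'H4TM', offset=4
After 2 (read(6)): returned '6F2LKP', offset=10
After 3 (tell()): offset=10
After 4 (read(3)): returned 'U7Q', offset=13
After 5 (seek(12, SET)): offset=12
After 6 (read(8)): returned 'Q66UXM38', offset=20
After 7 (seek(-2, CUR)): offset=18
After 8 (read(7)): returned '38D1WJ3', offset=25

Answer: H4TM6F2LKPU7QQ66UXM3838D1WJ3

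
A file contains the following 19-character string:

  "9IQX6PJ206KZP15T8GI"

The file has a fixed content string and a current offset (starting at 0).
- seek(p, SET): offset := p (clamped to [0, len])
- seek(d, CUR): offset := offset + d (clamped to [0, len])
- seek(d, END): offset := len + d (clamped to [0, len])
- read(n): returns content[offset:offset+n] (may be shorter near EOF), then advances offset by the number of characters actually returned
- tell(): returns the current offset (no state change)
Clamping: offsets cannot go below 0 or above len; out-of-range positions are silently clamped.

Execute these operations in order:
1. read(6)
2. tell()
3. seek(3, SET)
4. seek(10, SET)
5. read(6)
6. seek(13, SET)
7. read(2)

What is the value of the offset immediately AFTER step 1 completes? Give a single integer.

Answer: 6

Derivation:
After 1 (read(6)): returned '9IQX6P', offset=6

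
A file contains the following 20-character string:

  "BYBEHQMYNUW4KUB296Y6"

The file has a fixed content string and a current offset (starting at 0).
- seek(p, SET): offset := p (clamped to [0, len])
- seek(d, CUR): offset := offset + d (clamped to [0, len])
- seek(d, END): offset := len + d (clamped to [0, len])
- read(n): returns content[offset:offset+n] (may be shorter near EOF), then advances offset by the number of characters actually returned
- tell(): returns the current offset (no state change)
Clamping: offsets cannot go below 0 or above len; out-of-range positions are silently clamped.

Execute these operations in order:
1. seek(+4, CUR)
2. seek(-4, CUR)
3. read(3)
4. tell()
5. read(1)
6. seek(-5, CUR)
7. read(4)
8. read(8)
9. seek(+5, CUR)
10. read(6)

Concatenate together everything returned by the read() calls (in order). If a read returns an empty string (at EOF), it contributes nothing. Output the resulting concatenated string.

After 1 (seek(+4, CUR)): offset=4
After 2 (seek(-4, CUR)): offset=0
After 3 (read(3)): returned 'BYB', offset=3
After 4 (tell()): offset=3
After 5 (read(1)): returned 'E', offset=4
After 6 (seek(-5, CUR)): offset=0
After 7 (read(4)): returned 'BYBE', offset=4
After 8 (read(8)): returned 'HQMYNUW4', offset=12
After 9 (seek(+5, CUR)): offset=17
After 10 (read(6)): returned '6Y6', offset=20

Answer: BYBEBYBEHQMYNUW46Y6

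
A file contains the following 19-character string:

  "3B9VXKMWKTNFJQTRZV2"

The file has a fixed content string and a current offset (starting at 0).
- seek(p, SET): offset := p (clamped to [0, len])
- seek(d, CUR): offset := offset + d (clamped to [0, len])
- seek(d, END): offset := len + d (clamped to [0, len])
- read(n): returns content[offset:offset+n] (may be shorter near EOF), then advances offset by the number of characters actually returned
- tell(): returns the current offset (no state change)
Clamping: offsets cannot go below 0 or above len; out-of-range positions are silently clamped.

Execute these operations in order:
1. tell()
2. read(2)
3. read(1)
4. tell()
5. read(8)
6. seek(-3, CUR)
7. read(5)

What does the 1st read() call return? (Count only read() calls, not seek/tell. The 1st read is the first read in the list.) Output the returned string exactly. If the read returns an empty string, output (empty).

After 1 (tell()): offset=0
After 2 (read(2)): returned '3B', offset=2
After 3 (read(1)): returned '9', offset=3
After 4 (tell()): offset=3
After 5 (read(8)): returned 'VXKMWKTN', offset=11
After 6 (seek(-3, CUR)): offset=8
After 7 (read(5)): returned 'KTNFJ', offset=13

Answer: 3B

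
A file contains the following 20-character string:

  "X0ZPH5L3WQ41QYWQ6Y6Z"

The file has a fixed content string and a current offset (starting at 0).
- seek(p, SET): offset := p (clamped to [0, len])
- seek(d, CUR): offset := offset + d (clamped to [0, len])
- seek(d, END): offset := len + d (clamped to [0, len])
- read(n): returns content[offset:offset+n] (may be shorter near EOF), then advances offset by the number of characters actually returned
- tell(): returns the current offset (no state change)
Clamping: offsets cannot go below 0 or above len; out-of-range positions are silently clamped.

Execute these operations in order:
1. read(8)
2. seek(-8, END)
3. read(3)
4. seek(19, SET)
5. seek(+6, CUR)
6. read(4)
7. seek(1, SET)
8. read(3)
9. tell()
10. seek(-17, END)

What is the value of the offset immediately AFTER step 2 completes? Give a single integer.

Answer: 12

Derivation:
After 1 (read(8)): returned 'X0ZPH5L3', offset=8
After 2 (seek(-8, END)): offset=12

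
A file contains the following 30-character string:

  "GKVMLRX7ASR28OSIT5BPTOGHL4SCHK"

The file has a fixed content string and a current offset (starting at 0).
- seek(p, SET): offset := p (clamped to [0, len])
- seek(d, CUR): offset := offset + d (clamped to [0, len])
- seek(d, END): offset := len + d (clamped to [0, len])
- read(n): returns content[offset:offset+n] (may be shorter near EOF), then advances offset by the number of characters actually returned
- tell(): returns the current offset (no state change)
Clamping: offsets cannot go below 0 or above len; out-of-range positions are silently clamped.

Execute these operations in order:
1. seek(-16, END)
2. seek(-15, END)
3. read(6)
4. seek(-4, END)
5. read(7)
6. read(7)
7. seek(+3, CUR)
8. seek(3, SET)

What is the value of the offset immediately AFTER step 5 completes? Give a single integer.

After 1 (seek(-16, END)): offset=14
After 2 (seek(-15, END)): offset=15
After 3 (read(6)): returned 'IT5BPT', offset=21
After 4 (seek(-4, END)): offset=26
After 5 (read(7)): returned 'SCHK', offset=30

Answer: 30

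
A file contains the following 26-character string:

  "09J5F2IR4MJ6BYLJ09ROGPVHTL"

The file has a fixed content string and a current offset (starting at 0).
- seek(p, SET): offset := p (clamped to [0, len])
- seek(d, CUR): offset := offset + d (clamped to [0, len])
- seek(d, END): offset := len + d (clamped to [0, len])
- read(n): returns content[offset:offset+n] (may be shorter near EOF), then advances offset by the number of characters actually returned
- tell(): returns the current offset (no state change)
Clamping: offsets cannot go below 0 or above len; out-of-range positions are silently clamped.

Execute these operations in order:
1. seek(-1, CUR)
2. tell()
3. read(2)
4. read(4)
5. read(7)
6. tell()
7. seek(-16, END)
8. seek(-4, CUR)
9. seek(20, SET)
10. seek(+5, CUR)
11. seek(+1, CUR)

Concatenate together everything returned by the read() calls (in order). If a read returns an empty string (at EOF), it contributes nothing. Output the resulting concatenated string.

After 1 (seek(-1, CUR)): offset=0
After 2 (tell()): offset=0
After 3 (read(2)): returned '09', offset=2
After 4 (read(4)): returned 'J5F2', offset=6
After 5 (read(7)): returned 'IR4MJ6B', offset=13
After 6 (tell()): offset=13
After 7 (seek(-16, END)): offset=10
After 8 (seek(-4, CUR)): offset=6
After 9 (seek(20, SET)): offset=20
After 10 (seek(+5, CUR)): offset=25
After 11 (seek(+1, CUR)): offset=26

Answer: 09J5F2IR4MJ6B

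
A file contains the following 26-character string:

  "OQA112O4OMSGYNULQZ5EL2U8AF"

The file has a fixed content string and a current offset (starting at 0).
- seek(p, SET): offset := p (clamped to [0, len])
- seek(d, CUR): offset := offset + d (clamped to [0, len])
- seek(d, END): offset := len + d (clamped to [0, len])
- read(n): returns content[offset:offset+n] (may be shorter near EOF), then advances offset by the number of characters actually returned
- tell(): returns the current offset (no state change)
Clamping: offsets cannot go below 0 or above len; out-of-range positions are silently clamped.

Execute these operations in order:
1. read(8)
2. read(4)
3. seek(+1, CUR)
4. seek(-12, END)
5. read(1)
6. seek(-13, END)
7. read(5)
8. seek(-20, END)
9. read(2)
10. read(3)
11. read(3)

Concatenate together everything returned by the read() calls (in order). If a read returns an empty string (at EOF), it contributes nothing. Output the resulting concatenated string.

After 1 (read(8)): returned 'OQA112O4', offset=8
After 2 (read(4)): returned 'OMSG', offset=12
After 3 (seek(+1, CUR)): offset=13
After 4 (seek(-12, END)): offset=14
After 5 (read(1)): returned 'U', offset=15
After 6 (seek(-13, END)): offset=13
After 7 (read(5)): returned 'NULQZ', offset=18
After 8 (seek(-20, END)): offset=6
After 9 (read(2)): returned 'O4', offset=8
After 10 (read(3)): returned 'OMS', offset=11
After 11 (read(3)): returned 'GYN', offset=14

Answer: OQA112O4OMSGUNULQZO4OMSGYN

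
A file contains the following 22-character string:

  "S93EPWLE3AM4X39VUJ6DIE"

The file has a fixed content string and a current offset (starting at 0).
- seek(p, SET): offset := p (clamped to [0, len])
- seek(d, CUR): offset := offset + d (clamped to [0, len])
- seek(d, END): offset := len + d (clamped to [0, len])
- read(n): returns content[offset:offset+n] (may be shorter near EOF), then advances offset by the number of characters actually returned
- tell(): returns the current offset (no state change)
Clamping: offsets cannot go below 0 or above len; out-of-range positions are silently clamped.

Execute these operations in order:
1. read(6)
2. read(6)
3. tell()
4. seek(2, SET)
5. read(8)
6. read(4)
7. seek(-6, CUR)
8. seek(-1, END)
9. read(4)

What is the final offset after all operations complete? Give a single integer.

Answer: 22

Derivation:
After 1 (read(6)): returned 'S93EPW', offset=6
After 2 (read(6)): returned 'LE3AM4', offset=12
After 3 (tell()): offset=12
After 4 (seek(2, SET)): offset=2
After 5 (read(8)): returned '3EPWLE3A', offset=10
After 6 (read(4)): returned 'M4X3', offset=14
After 7 (seek(-6, CUR)): offset=8
After 8 (seek(-1, END)): offset=21
After 9 (read(4)): returned 'E', offset=22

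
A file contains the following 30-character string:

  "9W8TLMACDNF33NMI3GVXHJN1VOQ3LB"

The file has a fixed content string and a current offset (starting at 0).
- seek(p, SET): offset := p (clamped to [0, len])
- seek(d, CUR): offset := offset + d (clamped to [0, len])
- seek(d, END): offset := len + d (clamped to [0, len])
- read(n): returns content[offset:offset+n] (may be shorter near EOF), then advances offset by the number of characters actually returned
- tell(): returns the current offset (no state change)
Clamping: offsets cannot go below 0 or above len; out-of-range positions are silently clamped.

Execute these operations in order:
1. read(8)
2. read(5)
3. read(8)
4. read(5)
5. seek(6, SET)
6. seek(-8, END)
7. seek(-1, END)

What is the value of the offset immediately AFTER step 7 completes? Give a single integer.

After 1 (read(8)): returned '9W8TLMAC', offset=8
After 2 (read(5)): returned 'DNF33', offset=13
After 3 (read(8)): returned 'NMI3GVXH', offset=21
After 4 (read(5)): returned 'JN1VO', offset=26
After 5 (seek(6, SET)): offset=6
After 6 (seek(-8, END)): offset=22
After 7 (seek(-1, END)): offset=29

Answer: 29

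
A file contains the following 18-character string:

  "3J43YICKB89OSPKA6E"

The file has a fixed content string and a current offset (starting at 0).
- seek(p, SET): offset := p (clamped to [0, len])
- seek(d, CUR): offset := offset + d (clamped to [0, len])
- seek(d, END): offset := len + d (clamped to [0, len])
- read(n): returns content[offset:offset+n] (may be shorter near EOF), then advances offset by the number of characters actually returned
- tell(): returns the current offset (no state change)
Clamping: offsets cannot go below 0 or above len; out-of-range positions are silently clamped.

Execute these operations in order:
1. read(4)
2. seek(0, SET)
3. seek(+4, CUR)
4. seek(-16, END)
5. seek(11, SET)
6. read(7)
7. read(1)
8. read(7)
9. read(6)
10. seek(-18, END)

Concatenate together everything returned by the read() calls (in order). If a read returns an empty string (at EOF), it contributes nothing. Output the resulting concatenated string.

After 1 (read(4)): returned '3J43', offset=4
After 2 (seek(0, SET)): offset=0
After 3 (seek(+4, CUR)): offset=4
After 4 (seek(-16, END)): offset=2
After 5 (seek(11, SET)): offset=11
After 6 (read(7)): returned 'OSPKA6E', offset=18
After 7 (read(1)): returned '', offset=18
After 8 (read(7)): returned '', offset=18
After 9 (read(6)): returned '', offset=18
After 10 (seek(-18, END)): offset=0

Answer: 3J43OSPKA6E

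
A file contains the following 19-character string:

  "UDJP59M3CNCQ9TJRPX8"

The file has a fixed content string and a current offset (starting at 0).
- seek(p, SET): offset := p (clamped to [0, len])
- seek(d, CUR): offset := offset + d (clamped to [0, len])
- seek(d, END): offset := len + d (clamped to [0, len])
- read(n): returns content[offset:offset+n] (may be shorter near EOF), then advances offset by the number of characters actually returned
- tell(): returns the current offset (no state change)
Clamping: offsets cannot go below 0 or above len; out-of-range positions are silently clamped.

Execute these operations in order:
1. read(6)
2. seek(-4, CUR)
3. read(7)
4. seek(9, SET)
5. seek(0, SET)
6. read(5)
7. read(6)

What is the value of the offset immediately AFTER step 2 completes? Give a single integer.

Answer: 2

Derivation:
After 1 (read(6)): returned 'UDJP59', offset=6
After 2 (seek(-4, CUR)): offset=2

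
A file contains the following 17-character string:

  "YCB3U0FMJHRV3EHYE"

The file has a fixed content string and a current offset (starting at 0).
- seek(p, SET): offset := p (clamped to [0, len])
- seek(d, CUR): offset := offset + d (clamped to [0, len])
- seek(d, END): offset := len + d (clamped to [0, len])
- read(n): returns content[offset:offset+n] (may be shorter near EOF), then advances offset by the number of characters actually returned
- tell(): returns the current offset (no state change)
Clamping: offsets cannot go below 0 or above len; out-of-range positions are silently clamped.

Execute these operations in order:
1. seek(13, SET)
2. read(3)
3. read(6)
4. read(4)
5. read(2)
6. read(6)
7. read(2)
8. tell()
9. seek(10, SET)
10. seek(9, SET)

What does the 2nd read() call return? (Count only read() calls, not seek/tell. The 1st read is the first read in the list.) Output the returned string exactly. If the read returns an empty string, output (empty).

Answer: E

Derivation:
After 1 (seek(13, SET)): offset=13
After 2 (read(3)): returned 'EHY', offset=16
After 3 (read(6)): returned 'E', offset=17
After 4 (read(4)): returned '', offset=17
After 5 (read(2)): returned '', offset=17
After 6 (read(6)): returned '', offset=17
After 7 (read(2)): returned '', offset=17
After 8 (tell()): offset=17
After 9 (seek(10, SET)): offset=10
After 10 (seek(9, SET)): offset=9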